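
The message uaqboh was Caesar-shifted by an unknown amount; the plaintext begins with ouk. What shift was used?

6

From the crib: u(20)−o(14)=6, so the shift is 6.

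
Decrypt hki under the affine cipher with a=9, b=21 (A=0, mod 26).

ktn

The inverse of 9 mod 26 is 3, since 9·3=27≡1. Apply D(y)=3·(y−21) mod 26:
h(7): 3·(7−21)=-42≡10 → k
k(10): 3·(10−21)=-33≡19 → t
i(8): 3·(8−21)=-39≡13 → n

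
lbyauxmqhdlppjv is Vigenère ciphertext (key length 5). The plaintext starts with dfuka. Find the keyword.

iwequ

Subtract each crib letter from the matching ciphertext letter (mod 26):
l(11)−d(3)=8 → i
b(1)−f(5)=-4≡22 → w
y(24)−u(20)=4 → e
a(0)−k(10)=-10≡16 → q
u(20)−a(0)=20 → u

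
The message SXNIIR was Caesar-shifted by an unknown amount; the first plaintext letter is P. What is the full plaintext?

From the crib: S(18)−P(15)=3, so the shift is 3.
Subtract 3 from each ciphertext letter:
S(18): 18−3=15 → P
X(23): 23−3=20 → U
N(13): 13−3=10 → K
I(8): 8−3=5 → F
I(8): 8−3=5 → F
R(17): 17−3=14 → O

PUKFFO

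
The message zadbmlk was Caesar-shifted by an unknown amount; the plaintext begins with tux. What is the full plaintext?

tuxvgfe

From the crib: z(25)−t(19)=6, so the shift is 6.
Subtract 6 from each ciphertext letter:
z(25): 25−6=19 → t
a(0): 0−6=-6≡20 → u
d(3): 3−6=-3≡23 → x
b(1): 1−6=-5≡21 → v
m(12): 12−6=6 → g
l(11): 11−6=5 → f
k(10): 10−6=4 → e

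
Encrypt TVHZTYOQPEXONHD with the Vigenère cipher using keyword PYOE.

Repeat the key across the message: PYOEPYOEPYOEPYO
T(19)+P(15): 34≡8 → I
V(21)+Y(24): 45≡19 → T
H(7)+O(14): 21 → V
Z(25)+E(4): 29≡3 → D
T(19)+P(15): 34≡8 → I
Y(24)+Y(24): 48≡22 → W
O(14)+O(14): 28≡2 → C
Q(16)+E(4): 20 → U
P(15)+P(15): 30≡4 → E
E(4)+Y(24): 28≡2 → C
X(23)+O(14): 37≡11 → L
O(14)+E(4): 18 → S
N(13)+P(15): 28≡2 → C
H(7)+Y(24): 31≡5 → F
D(3)+O(14): 17 → R

ITVDIWCUECLSCFR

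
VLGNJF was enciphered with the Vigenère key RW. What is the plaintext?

Repeat the key across the ciphertext: RWRWRW
V(21)−R(17): 4 → E
L(11)−W(22): -11≡15 → P
G(6)−R(17): -11≡15 → P
N(13)−W(22): -9≡17 → R
J(9)−R(17): -8≡18 → S
F(5)−W(22): -17≡9 → J

EPPRSJ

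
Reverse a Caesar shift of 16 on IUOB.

SEYL

I(8): 8−16=-8≡18 → S
U(20): 20−16=4 → E
O(14): 14−16=-2≡24 → Y
B(1): 1−16=-15≡11 → L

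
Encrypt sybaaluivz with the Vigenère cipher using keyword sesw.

Repeat the key across the message: seswseswse
s(18)+s(18): 36≡10 → k
y(24)+e(4): 28≡2 → c
b(1)+s(18): 19 → t
a(0)+w(22): 22 → w
a(0)+s(18): 18 → s
l(11)+e(4): 15 → p
u(20)+s(18): 38≡12 → m
i(8)+w(22): 30≡4 → e
v(21)+s(18): 39≡13 → n
z(25)+e(4): 29≡3 → d

kctwspmend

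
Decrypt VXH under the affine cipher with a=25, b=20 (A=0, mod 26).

ZXN

The inverse of 25 mod 26 is 25, since 25·25=625≡1. Apply D(y)=25·(y−20) mod 26:
V(21): 25·(21−20)=25 → Z
X(23): 25·(23−20)=75≡23 → X
H(7): 25·(7−20)=-325≡13 → N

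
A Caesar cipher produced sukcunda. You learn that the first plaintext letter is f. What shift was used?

13

From the crib: s(18)−f(5)=13, so the shift is 13.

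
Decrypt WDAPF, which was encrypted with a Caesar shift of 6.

QXUJZ

W(22): 22−6=16 → Q
D(3): 3−6=-3≡23 → X
A(0): 0−6=-6≡20 → U
P(15): 15−6=9 → J
F(5): 5−6=-1≡25 → Z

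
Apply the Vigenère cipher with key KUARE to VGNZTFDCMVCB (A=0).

FANQXPXCDZMV

Repeat the key across the message: KUAREKUAREKU
V(21)+K(10): 31≡5 → F
G(6)+U(20): 26≡0 → A
N(13)+A(0): 13 → N
Z(25)+R(17): 42≡16 → Q
T(19)+E(4): 23 → X
F(5)+K(10): 15 → P
D(3)+U(20): 23 → X
C(2)+A(0): 2 → C
M(12)+R(17): 29≡3 → D
V(21)+E(4): 25 → Z
C(2)+K(10): 12 → M
B(1)+U(20): 21 → V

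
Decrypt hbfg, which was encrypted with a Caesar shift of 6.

bvza

h(7): 7−6=1 → b
b(1): 1−6=-5≡21 → v
f(5): 5−6=-1≡25 → z
g(6): 6−6=0 → a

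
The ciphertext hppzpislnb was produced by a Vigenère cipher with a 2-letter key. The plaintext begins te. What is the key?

ol

Subtract each crib letter from the matching ciphertext letter (mod 26):
h(7)−t(19)=-12≡14 → o
p(15)−e(4)=11 → l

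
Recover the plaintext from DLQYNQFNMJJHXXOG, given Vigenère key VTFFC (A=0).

ISLTLVMIHHOOSSML

Repeat the key across the ciphertext: VTFFCVTFFCVTFFCV
D(3)−V(21): -18≡8 → I
L(11)−T(19): -8≡18 → S
Q(16)−F(5): 11 → L
Y(24)−F(5): 19 → T
N(13)−C(2): 11 → L
Q(16)−V(21): -5≡21 → V
F(5)−T(19): -14≡12 → M
N(13)−F(5): 8 → I
M(12)−F(5): 7 → H
J(9)−C(2): 7 → H
J(9)−V(21): -12≡14 → O
H(7)−T(19): -12≡14 → O
X(23)−F(5): 18 → S
X(23)−F(5): 18 → S
O(14)−C(2): 12 → M
G(6)−V(21): -15≡11 → L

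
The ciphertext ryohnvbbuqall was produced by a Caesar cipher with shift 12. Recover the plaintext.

r(17): 17−12=5 → f
y(24): 24−12=12 → m
o(14): 14−12=2 → c
h(7): 7−12=-5≡21 → v
n(13): 13−12=1 → b
v(21): 21−12=9 → j
b(1): 1−12=-11≡15 → p
b(1): 1−12=-11≡15 → p
u(20): 20−12=8 → i
q(16): 16−12=4 → e
a(0): 0−12=-12≡14 → o
l(11): 11−12=-1≡25 → z
l(11): 11−12=-1≡25 → z

fmcvbjppieozz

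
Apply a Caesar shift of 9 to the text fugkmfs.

f(5): 5+9=14 → o
u(20): 20+9=29≡3 → d
g(6): 6+9=15 → p
k(10): 10+9=19 → t
m(12): 12+9=21 → v
f(5): 5+9=14 → o
s(18): 18+9=27≡1 → b

odptvob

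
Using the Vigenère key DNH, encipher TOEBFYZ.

Repeat the key across the message: DNHDNHD
T(19)+D(3): 22 → W
O(14)+N(13): 27≡1 → B
E(4)+H(7): 11 → L
B(1)+D(3): 4 → E
F(5)+N(13): 18 → S
Y(24)+H(7): 31≡5 → F
Z(25)+D(3): 28≡2 → C

WBLESFC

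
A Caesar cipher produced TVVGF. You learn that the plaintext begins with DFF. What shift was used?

From the crib: T(19)−D(3)=16, so the shift is 16.

16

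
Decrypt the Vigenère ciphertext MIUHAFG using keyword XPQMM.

Repeat the key across the ciphertext: XPQMMXP
M(12)−X(23): -11≡15 → P
I(8)−P(15): -7≡19 → T
U(20)−Q(16): 4 → E
H(7)−M(12): -5≡21 → V
A(0)−M(12): -12≡14 → O
F(5)−X(23): -18≡8 → I
G(6)−P(15): -9≡17 → R

PTEVOIR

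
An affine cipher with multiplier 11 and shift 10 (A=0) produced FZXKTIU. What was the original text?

JZNAPOI

The inverse of 11 mod 26 is 19, since 11·19=209≡1. Apply D(y)=19·(y−10) mod 26:
F(5): 19·(5−10)=-95≡9 → J
Z(25): 19·(25−10)=285≡25 → Z
X(23): 19·(23−10)=247≡13 → N
K(10): 19·(10−10)=0 → A
T(19): 19·(19−10)=171≡15 → P
I(8): 19·(8−10)=-38≡14 → O
U(20): 19·(20−10)=190≡8 → I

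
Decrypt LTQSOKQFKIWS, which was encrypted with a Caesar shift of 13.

L(11): 11−13=-2≡24 → Y
T(19): 19−13=6 → G
Q(16): 16−13=3 → D
S(18): 18−13=5 → F
O(14): 14−13=1 → B
K(10): 10−13=-3≡23 → X
Q(16): 16−13=3 → D
F(5): 5−13=-8≡18 → S
K(10): 10−13=-3≡23 → X
I(8): 8−13=-5≡21 → V
W(22): 22−13=9 → J
S(18): 18−13=5 → F

YGDFBXDSXVJF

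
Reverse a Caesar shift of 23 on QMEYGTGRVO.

TPHBJWJUYR

Q(16): 16−23=-7≡19 → T
M(12): 12−23=-11≡15 → P
E(4): 4−23=-19≡7 → H
Y(24): 24−23=1 → B
G(6): 6−23=-17≡9 → J
T(19): 19−23=-4≡22 → W
G(6): 6−23=-17≡9 → J
R(17): 17−23=-6≡20 → U
V(21): 21−23=-2≡24 → Y
O(14): 14−23=-9≡17 → R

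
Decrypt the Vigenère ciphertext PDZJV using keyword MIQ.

DVJXN

Repeat the key across the ciphertext: MIQMI
P(15)−M(12): 3 → D
D(3)−I(8): -5≡21 → V
Z(25)−Q(16): 9 → J
J(9)−M(12): -3≡23 → X
V(21)−I(8): 13 → N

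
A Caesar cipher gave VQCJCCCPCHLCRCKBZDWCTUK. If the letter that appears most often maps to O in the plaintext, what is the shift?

14

The most frequent ciphertext letter is C (appears 8 times).
C is position 2; O is position 14.
Shift = -12≡14.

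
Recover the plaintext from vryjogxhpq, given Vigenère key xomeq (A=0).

ydmfyjjvla

Repeat the key across the ciphertext: xomeqxomeq
v(21)−x(23): -2≡24 → y
r(17)−o(14): 3 → d
y(24)−m(12): 12 → m
j(9)−e(4): 5 → f
o(14)−q(16): -2≡24 → y
g(6)−x(23): -17≡9 → j
x(23)−o(14): 9 → j
h(7)−m(12): -5≡21 → v
p(15)−e(4): 11 → l
q(16)−q(16): 0 → a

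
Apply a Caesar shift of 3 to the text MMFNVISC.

PPIQYLVF

M(12): 12+3=15 → P
M(12): 12+3=15 → P
F(5): 5+3=8 → I
N(13): 13+3=16 → Q
V(21): 21+3=24 → Y
I(8): 8+3=11 → L
S(18): 18+3=21 → V
C(2): 2+3=5 → F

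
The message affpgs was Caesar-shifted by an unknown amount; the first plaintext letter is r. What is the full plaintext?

rwwgxj

From the crib: a(0)−r(17)=-17≡9, so the shift is 9.
Subtract 9 from each ciphertext letter:
a(0): 0−9=-9≡17 → r
f(5): 5−9=-4≡22 → w
f(5): 5−9=-4≡22 → w
p(15): 15−9=6 → g
g(6): 6−9=-3≡23 → x
s(18): 18−9=9 → j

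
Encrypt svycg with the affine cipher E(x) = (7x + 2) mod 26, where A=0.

ytoqs

s(18): 7·18+2=128≡24 → y
v(21): 7·21+2=149≡19 → t
y(24): 7·24+2=170≡14 → o
c(2): 7·2+2=16 → q
g(6): 7·6+2=44≡18 → s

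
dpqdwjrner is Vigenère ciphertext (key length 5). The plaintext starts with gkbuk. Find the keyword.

Subtract each crib letter from the matching ciphertext letter (mod 26):
d(3)−g(6)=-3≡23 → x
p(15)−k(10)=5 → f
q(16)−b(1)=15 → p
d(3)−u(20)=-17≡9 → j
w(22)−k(10)=12 → m

xfpjm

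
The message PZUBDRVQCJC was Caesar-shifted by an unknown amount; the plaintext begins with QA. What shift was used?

From the crib: P(15)−Q(16)=-1≡25, so the shift is 25.

25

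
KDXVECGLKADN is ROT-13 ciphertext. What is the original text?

K(10): 10−13=-3≡23 → X
D(3): 3−13=-10≡16 → Q
X(23): 23−13=10 → K
V(21): 21−13=8 → I
E(4): 4−13=-9≡17 → R
C(2): 2−13=-11≡15 → P
G(6): 6−13=-7≡19 → T
L(11): 11−13=-2≡24 → Y
K(10): 10−13=-3≡23 → X
A(0): 0−13=-13≡13 → N
D(3): 3−13=-10≡16 → Q
N(13): 13−13=0 → A

XQKIRPTYXNQA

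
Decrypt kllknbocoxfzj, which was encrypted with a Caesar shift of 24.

mnnmpdqeqzhbl

k(10): 10−24=-14≡12 → m
l(11): 11−24=-13≡13 → n
l(11): 11−24=-13≡13 → n
k(10): 10−24=-14≡12 → m
n(13): 13−24=-11≡15 → p
b(1): 1−24=-23≡3 → d
o(14): 14−24=-10≡16 → q
c(2): 2−24=-22≡4 → e
o(14): 14−24=-10≡16 → q
x(23): 23−24=-1≡25 → z
f(5): 5−24=-19≡7 → h
z(25): 25−24=1 → b
j(9): 9−24=-15≡11 → l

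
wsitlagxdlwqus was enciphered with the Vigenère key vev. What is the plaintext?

bonyhfltiqsvzo

Repeat the key across the ciphertext: vevvevvevvevve
w(22)−v(21): 1 → b
s(18)−e(4): 14 → o
i(8)−v(21): -13≡13 → n
t(19)−v(21): -2≡24 → y
l(11)−e(4): 7 → h
a(0)−v(21): -21≡5 → f
g(6)−v(21): -15≡11 → l
x(23)−e(4): 19 → t
d(3)−v(21): -18≡8 → i
l(11)−v(21): -10≡16 → q
w(22)−e(4): 18 → s
q(16)−v(21): -5≡21 → v
u(20)−v(21): -1≡25 → z
s(18)−e(4): 14 → o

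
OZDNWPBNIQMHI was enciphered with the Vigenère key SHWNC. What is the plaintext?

Repeat the key across the ciphertext: SHWNCSHWNCSHW
O(14)−S(18): -4≡22 → W
Z(25)−H(7): 18 → S
D(3)−W(22): -19≡7 → H
N(13)−N(13): 0 → A
W(22)−C(2): 20 → U
P(15)−S(18): -3≡23 → X
B(1)−H(7): -6≡20 → U
N(13)−W(22): -9≡17 → R
I(8)−N(13): -5≡21 → V
Q(16)−C(2): 14 → O
M(12)−S(18): -6≡20 → U
H(7)−H(7): 0 → A
I(8)−W(22): -14≡12 → M

WSHAUXURVOUAM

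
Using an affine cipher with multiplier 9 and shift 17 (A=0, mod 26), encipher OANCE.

NREJB

O(14): 9·14+17=143≡13 → N
A(0): 9·0+17=17 → R
N(13): 9·13+17=134≡4 → E
C(2): 9·2+17=35≡9 → J
E(4): 9·4+17=53≡1 → B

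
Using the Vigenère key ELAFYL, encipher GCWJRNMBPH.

Repeat the key across the message: ELAFYLELAF
G(6)+E(4): 10 → K
C(2)+L(11): 13 → N
W(22)+A(0): 22 → W
J(9)+F(5): 14 → O
R(17)+Y(24): 41≡15 → P
N(13)+L(11): 24 → Y
M(12)+E(4): 16 → Q
B(1)+L(11): 12 → M
P(15)+A(0): 15 → P
H(7)+F(5): 12 → M

KNWOPYQMPM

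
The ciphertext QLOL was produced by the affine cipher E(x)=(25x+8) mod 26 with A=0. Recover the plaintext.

SXUX

The inverse of 25 mod 26 is 25, since 25·25=625≡1. Apply D(y)=25·(y−8) mod 26:
Q(16): 25·(16−8)=200≡18 → S
L(11): 25·(11−8)=75≡23 → X
O(14): 25·(14−8)=150≡20 → U
L(11): 25·(11−8)=75≡23 → X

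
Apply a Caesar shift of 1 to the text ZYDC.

AZED

Z(25): 25+1=26≡0 → A
Y(24): 24+1=25 → Z
D(3): 3+1=4 → E
C(2): 2+1=3 → D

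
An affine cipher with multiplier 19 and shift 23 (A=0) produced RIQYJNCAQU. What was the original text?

The inverse of 19 mod 26 is 11, since 19·11=209≡1. Apply D(y)=11·(y−23) mod 26:
R(17): 11·(17−23)=-66≡12 → M
I(8): 11·(8−23)=-165≡17 → R
Q(16): 11·(16−23)=-77≡1 → B
Y(24): 11·(24−23)=11 → L
J(9): 11·(9−23)=-154≡2 → C
N(13): 11·(13−23)=-110≡20 → U
C(2): 11·(2−23)=-231≡3 → D
A(0): 11·(0−23)=-253≡7 → H
Q(16): 11·(16−23)=-77≡1 → B
U(20): 11·(20−23)=-33≡19 → T

MRBLCUDHBT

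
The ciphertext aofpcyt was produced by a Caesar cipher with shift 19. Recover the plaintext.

a(0): 0−19=-19≡7 → h
o(14): 14−19=-5≡21 → v
f(5): 5−19=-14≡12 → m
p(15): 15−19=-4≡22 → w
c(2): 2−19=-17≡9 → j
y(24): 24−19=5 → f
t(19): 19−19=0 → a

hvmwjfa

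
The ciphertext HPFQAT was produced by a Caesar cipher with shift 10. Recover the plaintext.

XFVGQJ

H(7): 7−10=-3≡23 → X
P(15): 15−10=5 → F
F(5): 5−10=-5≡21 → V
Q(16): 16−10=6 → G
A(0): 0−10=-10≡16 → Q
T(19): 19−10=9 → J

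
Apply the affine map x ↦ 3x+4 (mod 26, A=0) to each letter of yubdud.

ymhnmn

y(24): 3·24+4=76≡24 → y
u(20): 3·20+4=64≡12 → m
b(1): 3·1+4=7 → h
d(3): 3·3+4=13 → n
u(20): 3·20+4=64≡12 → m
d(3): 3·3+4=13 → n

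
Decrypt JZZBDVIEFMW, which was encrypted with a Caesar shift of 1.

IYYACUHDELV

J(9): 9−1=8 → I
Z(25): 25−1=24 → Y
Z(25): 25−1=24 → Y
B(1): 1−1=0 → A
D(3): 3−1=2 → C
V(21): 21−1=20 → U
I(8): 8−1=7 → H
E(4): 4−1=3 → D
F(5): 5−1=4 → E
M(12): 12−1=11 → L
W(22): 22−1=21 → V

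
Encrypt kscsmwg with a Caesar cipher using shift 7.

rzjztdn

k(10): 10+7=17 → r
s(18): 18+7=25 → z
c(2): 2+7=9 → j
s(18): 18+7=25 → z
m(12): 12+7=19 → t
w(22): 22+7=29≡3 → d
g(6): 6+7=13 → n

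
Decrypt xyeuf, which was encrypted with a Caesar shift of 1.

x(23): 23−1=22 → w
y(24): 24−1=23 → x
e(4): 4−1=3 → d
u(20): 20−1=19 → t
f(5): 5−1=4 → e

wxdte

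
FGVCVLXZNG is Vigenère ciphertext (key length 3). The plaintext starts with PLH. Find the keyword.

QVO

Subtract each crib letter from the matching ciphertext letter (mod 26):
F(5)−P(15)=-10≡16 → Q
G(6)−L(11)=-5≡21 → V
V(21)−H(7)=14 → O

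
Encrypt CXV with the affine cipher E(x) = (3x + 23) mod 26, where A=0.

DOI

C(2): 3·2+23=29≡3 → D
X(23): 3·23+23=92≡14 → O
V(21): 3·21+23=86≡8 → I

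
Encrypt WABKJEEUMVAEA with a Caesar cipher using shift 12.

IMNWVQQGYHMQM

W(22): 22+12=34≡8 → I
A(0): 0+12=12 → M
B(1): 1+12=13 → N
K(10): 10+12=22 → W
J(9): 9+12=21 → V
E(4): 4+12=16 → Q
E(4): 4+12=16 → Q
U(20): 20+12=32≡6 → G
M(12): 12+12=24 → Y
V(21): 21+12=33≡7 → H
A(0): 0+12=12 → M
E(4): 4+12=16 → Q
A(0): 0+12=12 → M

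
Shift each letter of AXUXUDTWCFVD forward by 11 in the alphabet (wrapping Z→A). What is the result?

LIFIFOEHNQGO

A(0): 0+11=11 → L
X(23): 23+11=34≡8 → I
U(20): 20+11=31≡5 → F
X(23): 23+11=34≡8 → I
U(20): 20+11=31≡5 → F
D(3): 3+11=14 → O
T(19): 19+11=30≡4 → E
W(22): 22+11=33≡7 → H
C(2): 2+11=13 → N
F(5): 5+11=16 → Q
V(21): 21+11=32≡6 → G
D(3): 3+11=14 → O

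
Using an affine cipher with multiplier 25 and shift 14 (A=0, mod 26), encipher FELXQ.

F(5): 25·5+14=139≡9 → J
E(4): 25·4+14=114≡10 → K
L(11): 25·11+14=289≡3 → D
X(23): 25·23+14=589≡17 → R
Q(16): 25·16+14=414≡24 → Y

JKDRY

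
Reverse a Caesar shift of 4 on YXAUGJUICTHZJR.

Y(24): 24−4=20 → U
X(23): 23−4=19 → T
A(0): 0−4=-4≡22 → W
U(20): 20−4=16 → Q
G(6): 6−4=2 → C
J(9): 9−4=5 → F
U(20): 20−4=16 → Q
I(8): 8−4=4 → E
C(2): 2−4=-2≡24 → Y
T(19): 19−4=15 → P
H(7): 7−4=3 → D
Z(25): 25−4=21 → V
J(9): 9−4=5 → F
R(17): 17−4=13 → N

UTWQCFQEYPDVFN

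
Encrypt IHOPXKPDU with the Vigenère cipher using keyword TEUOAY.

BLIDXIIHO

Repeat the key across the message: TEUOAYTEU
I(8)+T(19): 27≡1 → B
H(7)+E(4): 11 → L
O(14)+U(20): 34≡8 → I
P(15)+O(14): 29≡3 → D
X(23)+A(0): 23 → X
K(10)+Y(24): 34≡8 → I
P(15)+T(19): 34≡8 → I
D(3)+E(4): 7 → H
U(20)+U(20): 40≡14 → O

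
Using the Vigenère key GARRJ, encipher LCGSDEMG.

Repeat the key across the message: GARRJGAR
L(11)+G(6): 17 → R
C(2)+A(0): 2 → C
G(6)+R(17): 23 → X
S(18)+R(17): 35≡9 → J
D(3)+J(9): 12 → M
E(4)+G(6): 10 → K
M(12)+A(0): 12 → M
G(6)+R(17): 23 → X

RCXJMKMX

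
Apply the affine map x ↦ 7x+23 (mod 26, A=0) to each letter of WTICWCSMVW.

W(22): 7·22+23=177≡21 → V
T(19): 7·19+23=156≡0 → A
I(8): 7·8+23=79≡1 → B
C(2): 7·2+23=37≡11 → L
W(22): 7·22+23=177≡21 → V
C(2): 7·2+23=37≡11 → L
S(18): 7·18+23=149≡19 → T
M(12): 7·12+23=107≡3 → D
V(21): 7·21+23=170≡14 → O
W(22): 7·22+23=177≡21 → V

VABLVLTDOV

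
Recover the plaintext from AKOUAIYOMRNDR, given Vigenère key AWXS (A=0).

AORCAMBWMVQLR

Repeat the key across the ciphertext: AWXSAWXSAWXSA
A(0)−A(0): 0 → A
K(10)−W(22): -12≡14 → O
O(14)−X(23): -9≡17 → R
U(20)−S(18): 2 → C
A(0)−A(0): 0 → A
I(8)−W(22): -14≡12 → M
Y(24)−X(23): 1 → B
O(14)−S(18): -4≡22 → W
M(12)−A(0): 12 → M
R(17)−W(22): -5≡21 → V
N(13)−X(23): -10≡16 → Q
D(3)−S(18): -15≡11 → L
R(17)−A(0): 17 → R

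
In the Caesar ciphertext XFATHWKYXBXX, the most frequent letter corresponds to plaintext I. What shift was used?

The most frequent ciphertext letter is X (appears 4 times).
X is position 23; I is position 8.
Shift = 15.

15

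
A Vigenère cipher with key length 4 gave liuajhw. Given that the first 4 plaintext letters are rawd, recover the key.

Subtract each crib letter from the matching ciphertext letter (mod 26):
l(11)−r(17)=-6≡20 → u
i(8)−a(0)=8 → i
u(20)−w(22)=-2≡24 → y
a(0)−d(3)=-3≡23 → x

uiyx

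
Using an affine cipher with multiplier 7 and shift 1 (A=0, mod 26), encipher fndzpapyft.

kowucbcnke

f(5): 7·5+1=36≡10 → k
n(13): 7·13+1=92≡14 → o
d(3): 7·3+1=22 → w
z(25): 7·25+1=176≡20 → u
p(15): 7·15+1=106≡2 → c
a(0): 7·0+1=1 → b
p(15): 7·15+1=106≡2 → c
y(24): 7·24+1=169≡13 → n
f(5): 7·5+1=36≡10 → k
t(19): 7·19+1=134≡4 → e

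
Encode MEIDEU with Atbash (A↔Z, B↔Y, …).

M(12) → N(13)
E(4) → V(21)
I(8) → R(17)
D(3) → W(22)
E(4) → V(21)
U(20) → F(5)

NVRWVF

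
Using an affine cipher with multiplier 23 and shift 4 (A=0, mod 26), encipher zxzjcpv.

z(25): 23·25+4=579≡7 → h
x(23): 23·23+4=533≡13 → n
z(25): 23·25+4=579≡7 → h
j(9): 23·9+4=211≡3 → d
c(2): 23·2+4=50≡24 → y
p(15): 23·15+4=349≡11 → l
v(21): 23·21+4=487≡19 → t

hnhdylt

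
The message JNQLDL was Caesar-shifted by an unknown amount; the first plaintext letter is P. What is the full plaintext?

PTWRJR

From the crib: J(9)−P(15)=-6≡20, so the shift is 20.
Subtract 20 from each ciphertext letter:
J(9): 9−20=-11≡15 → P
N(13): 13−20=-7≡19 → T
Q(16): 16−20=-4≡22 → W
L(11): 11−20=-9≡17 → R
D(3): 3−20=-17≡9 → J
L(11): 11−20=-9≡17 → R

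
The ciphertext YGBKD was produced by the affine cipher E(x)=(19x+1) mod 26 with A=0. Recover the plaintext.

The inverse of 19 mod 26 is 11, since 19·11=209≡1. Apply D(y)=11·(y−1) mod 26:
Y(24): 11·(24−1)=253≡19 → T
G(6): 11·(6−1)=55≡3 → D
B(1): 11·(1−1)=0 → A
K(10): 11·(10−1)=99≡21 → V
D(3): 11·(3−1)=22 → W

TDAVW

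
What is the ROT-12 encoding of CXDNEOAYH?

C(2): 2+12=14 → O
X(23): 23+12=35≡9 → J
D(3): 3+12=15 → P
N(13): 13+12=25 → Z
E(4): 4+12=16 → Q
O(14): 14+12=26≡0 → A
A(0): 0+12=12 → M
Y(24): 24+12=36≡10 → K
H(7): 7+12=19 → T

OJPZQAMKT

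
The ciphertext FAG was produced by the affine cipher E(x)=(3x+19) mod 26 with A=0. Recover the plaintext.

ELN

The inverse of 3 mod 26 is 9, since 3·9=27≡1. Apply D(y)=9·(y−19) mod 26:
F(5): 9·(5−19)=-126≡4 → E
A(0): 9·(0−19)=-171≡11 → L
G(6): 9·(6−19)=-117≡13 → N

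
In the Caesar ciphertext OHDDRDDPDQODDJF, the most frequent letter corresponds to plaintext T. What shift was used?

The most frequent ciphertext letter is D (appears 7 times).
D is position 3; T is position 19.
Shift = -16≡10.

10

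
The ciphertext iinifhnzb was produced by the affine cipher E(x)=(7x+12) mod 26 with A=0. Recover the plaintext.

sspszdpnr

The inverse of 7 mod 26 is 15, since 7·15=105≡1. Apply D(y)=15·(y−12) mod 26:
i(8): 15·(8−12)=-60≡18 → s
i(8): 15·(8−12)=-60≡18 → s
n(13): 15·(13−12)=15 → p
i(8): 15·(8−12)=-60≡18 → s
f(5): 15·(5−12)=-105≡25 → z
h(7): 15·(7−12)=-75≡3 → d
n(13): 15·(13−12)=15 → p
z(25): 15·(25−12)=195≡13 → n
b(1): 15·(1−12)=-165≡17 → r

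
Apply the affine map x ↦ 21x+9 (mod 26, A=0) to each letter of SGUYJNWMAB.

XFNTQWDBJE

S(18): 21·18+9=387≡23 → X
G(6): 21·6+9=135≡5 → F
U(20): 21·20+9=429≡13 → N
Y(24): 21·24+9=513≡19 → T
J(9): 21·9+9=198≡16 → Q
N(13): 21·13+9=282≡22 → W
W(22): 21·22+9=471≡3 → D
M(12): 21·12+9=261≡1 → B
A(0): 21·0+9=9 → J
B(1): 21·1+9=30≡4 → E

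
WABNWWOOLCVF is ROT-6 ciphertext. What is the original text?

W(22): 22−6=16 → Q
A(0): 0−6=-6≡20 → U
B(1): 1−6=-5≡21 → V
N(13): 13−6=7 → H
W(22): 22−6=16 → Q
W(22): 22−6=16 → Q
O(14): 14−6=8 → I
O(14): 14−6=8 → I
L(11): 11−6=5 → F
C(2): 2−6=-4≡22 → W
V(21): 21−6=15 → P
F(5): 5−6=-1≡25 → Z

QUVHQQIIFWPZ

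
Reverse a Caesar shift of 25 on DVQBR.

D(3): 3−25=-22≡4 → E
V(21): 21−25=-4≡22 → W
Q(16): 16−25=-9≡17 → R
B(1): 1−25=-24≡2 → C
R(17): 17−25=-8≡18 → S

EWRCS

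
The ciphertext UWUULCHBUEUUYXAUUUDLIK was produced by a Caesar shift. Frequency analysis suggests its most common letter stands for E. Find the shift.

The most frequent ciphertext letter is U (appears 9 times).
U is position 20; E is position 4.
Shift = 16.

16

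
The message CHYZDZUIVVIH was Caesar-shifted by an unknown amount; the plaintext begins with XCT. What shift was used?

5

From the crib: C(2)−X(23)=-21≡5, so the shift is 5.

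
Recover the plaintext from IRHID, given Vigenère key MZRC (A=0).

Repeat the key across the ciphertext: MZRCM
I(8)−M(12): -4≡22 → W
R(17)−Z(25): -8≡18 → S
H(7)−R(17): -10≡16 → Q
I(8)−C(2): 6 → G
D(3)−M(12): -9≡17 → R

WSQGR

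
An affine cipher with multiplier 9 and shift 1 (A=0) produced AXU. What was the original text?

XOF

The inverse of 9 mod 26 is 3, since 9·3=27≡1. Apply D(y)=3·(y−1) mod 26:
A(0): 3·(0−1)=-3≡23 → X
X(23): 3·(23−1)=66≡14 → O
U(20): 3·(20−1)=57≡5 → F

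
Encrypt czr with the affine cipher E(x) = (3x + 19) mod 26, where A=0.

c(2): 3·2+19=25 → z
z(25): 3·25+19=94≡16 → q
r(17): 3·17+19=70≡18 → s

zqs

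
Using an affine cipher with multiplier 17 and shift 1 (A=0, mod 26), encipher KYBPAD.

K(10): 17·10+1=171≡15 → P
Y(24): 17·24+1=409≡19 → T
B(1): 17·1+1=18 → S
P(15): 17·15+1=256≡22 → W
A(0): 17·0+1=1 → B
D(3): 17·3+1=52≡0 → A

PTSWBA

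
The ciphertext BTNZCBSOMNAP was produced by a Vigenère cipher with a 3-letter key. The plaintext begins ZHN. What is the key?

CMA

Subtract each crib letter from the matching ciphertext letter (mod 26):
B(1)−Z(25)=-24≡2 → C
T(19)−H(7)=12 → M
N(13)−N(13)=0 → A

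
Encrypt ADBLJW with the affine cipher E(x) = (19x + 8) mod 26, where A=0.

INBJXK

A(0): 19·0+8=8 → I
D(3): 19·3+8=65≡13 → N
B(1): 19·1+8=27≡1 → B
L(11): 19·11+8=217≡9 → J
J(9): 19·9+8=179≡23 → X
W(22): 19·22+8=426≡10 → K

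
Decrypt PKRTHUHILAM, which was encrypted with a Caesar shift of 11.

EZGIWJWXAPB

P(15): 15−11=4 → E
K(10): 10−11=-1≡25 → Z
R(17): 17−11=6 → G
T(19): 19−11=8 → I
H(7): 7−11=-4≡22 → W
U(20): 20−11=9 → J
H(7): 7−11=-4≡22 → W
I(8): 8−11=-3≡23 → X
L(11): 11−11=0 → A
A(0): 0−11=-11≡15 → P
M(12): 12−11=1 → B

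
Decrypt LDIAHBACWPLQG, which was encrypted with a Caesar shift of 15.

WOTLSMLNHAWBR

L(11): 11−15=-4≡22 → W
D(3): 3−15=-12≡14 → O
I(8): 8−15=-7≡19 → T
A(0): 0−15=-15≡11 → L
H(7): 7−15=-8≡18 → S
B(1): 1−15=-14≡12 → M
A(0): 0−15=-15≡11 → L
C(2): 2−15=-13≡13 → N
W(22): 22−15=7 → H
P(15): 15−15=0 → A
L(11): 11−15=-4≡22 → W
Q(16): 16−15=1 → B
G(6): 6−15=-9≡17 → R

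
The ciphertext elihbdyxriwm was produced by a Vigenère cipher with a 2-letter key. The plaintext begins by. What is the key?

dn

Subtract each crib letter from the matching ciphertext letter (mod 26):
e(4)−b(1)=3 → d
l(11)−y(24)=-13≡13 → n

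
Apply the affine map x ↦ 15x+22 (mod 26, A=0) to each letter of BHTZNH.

B(1): 15·1+22=37≡11 → L
H(7): 15·7+22=127≡23 → X
T(19): 15·19+22=307≡21 → V
Z(25): 15·25+22=397≡7 → H
N(13): 15·13+22=217≡9 → J
H(7): 15·7+22=127≡23 → X

LXVHJX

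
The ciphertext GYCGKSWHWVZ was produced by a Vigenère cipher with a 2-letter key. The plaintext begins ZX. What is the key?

HB

Subtract each crib letter from the matching ciphertext letter (mod 26):
G(6)−Z(25)=-19≡7 → H
Y(24)−X(23)=1 → B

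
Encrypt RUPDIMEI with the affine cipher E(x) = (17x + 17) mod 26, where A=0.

UTMQXNHX

R(17): 17·17+17=306≡20 → U
U(20): 17·20+17=357≡19 → T
P(15): 17·15+17=272≡12 → M
D(3): 17·3+17=68≡16 → Q
I(8): 17·8+17=153≡23 → X
M(12): 17·12+17=221≡13 → N
E(4): 17·4+17=85≡7 → H
I(8): 17·8+17=153≡23 → X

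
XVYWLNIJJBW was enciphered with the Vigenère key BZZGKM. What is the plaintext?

WWZQBBHKKVM

Repeat the key across the ciphertext: BZZGKMBZZGK
X(23)−B(1): 22 → W
V(21)−Z(25): -4≡22 → W
Y(24)−Z(25): -1≡25 → Z
W(22)−G(6): 16 → Q
L(11)−K(10): 1 → B
N(13)−M(12): 1 → B
I(8)−B(1): 7 → H
J(9)−Z(25): -16≡10 → K
J(9)−Z(25): -16≡10 → K
B(1)−G(6): -5≡21 → V
W(22)−K(10): 12 → M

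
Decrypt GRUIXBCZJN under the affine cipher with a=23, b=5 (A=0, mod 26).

RWVZUKBCQG

The inverse of 23 mod 26 is 17, since 23·17=391≡1. Apply D(y)=17·(y−5) mod 26:
G(6): 17·(6−5)=17 → R
R(17): 17·(17−5)=204≡22 → W
U(20): 17·(20−5)=255≡21 → V
I(8): 17·(8−5)=51≡25 → Z
X(23): 17·(23−5)=306≡20 → U
B(1): 17·(1−5)=-68≡10 → K
C(2): 17·(2−5)=-51≡1 → B
Z(25): 17·(25−5)=340≡2 → C
J(9): 17·(9−5)=68≡16 → Q
N(13): 17·(13−5)=136≡6 → G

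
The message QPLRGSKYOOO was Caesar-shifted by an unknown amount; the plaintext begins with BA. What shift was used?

From the crib: Q(16)−B(1)=15, so the shift is 15.

15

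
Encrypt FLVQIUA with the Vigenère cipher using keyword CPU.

HAPSXOC

Repeat the key across the message: CPUCPUC
F(5)+C(2): 7 → H
L(11)+P(15): 26≡0 → A
V(21)+U(20): 41≡15 → P
Q(16)+C(2): 18 → S
I(8)+P(15): 23 → X
U(20)+U(20): 40≡14 → O
A(0)+C(2): 2 → C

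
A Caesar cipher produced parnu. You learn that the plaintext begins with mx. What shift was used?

From the crib: p(15)−m(12)=3, so the shift is 3.

3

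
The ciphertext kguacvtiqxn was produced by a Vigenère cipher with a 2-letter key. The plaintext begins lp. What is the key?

Subtract each crib letter from the matching ciphertext letter (mod 26):
k(10)−l(11)=-1≡25 → z
g(6)−p(15)=-9≡17 → r

zr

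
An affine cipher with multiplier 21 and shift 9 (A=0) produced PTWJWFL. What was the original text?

The inverse of 21 mod 26 is 5, since 21·5=105≡1. Apply D(y)=5·(y−9) mod 26:
P(15): 5·(15−9)=30≡4 → E
T(19): 5·(19−9)=50≡24 → Y
W(22): 5·(22−9)=65≡13 → N
J(9): 5·(9−9)=0 → A
W(22): 5·(22−9)=65≡13 → N
F(5): 5·(5−9)=-20≡6 → G
L(11): 5·(11−9)=10 → K

EYNANGK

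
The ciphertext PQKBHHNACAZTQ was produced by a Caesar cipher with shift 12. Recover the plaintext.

DEYPVVBOQONHE

P(15): 15−12=3 → D
Q(16): 16−12=4 → E
K(10): 10−12=-2≡24 → Y
B(1): 1−12=-11≡15 → P
H(7): 7−12=-5≡21 → V
H(7): 7−12=-5≡21 → V
N(13): 13−12=1 → B
A(0): 0−12=-12≡14 → O
C(2): 2−12=-10≡16 → Q
A(0): 0−12=-12≡14 → O
Z(25): 25−12=13 → N
T(19): 19−12=7 → H
Q(16): 16−12=4 → E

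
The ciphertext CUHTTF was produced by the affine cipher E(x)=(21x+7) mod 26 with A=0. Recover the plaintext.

BNAIIQ

The inverse of 21 mod 26 is 5, since 21·5=105≡1. Apply D(y)=5·(y−7) mod 26:
C(2): 5·(2−7)=-25≡1 → B
U(20): 5·(20−7)=65≡13 → N
H(7): 5·(7−7)=0 → A
T(19): 5·(19−7)=60≡8 → I
T(19): 5·(19−7)=60≡8 → I
F(5): 5·(5−7)=-10≡16 → Q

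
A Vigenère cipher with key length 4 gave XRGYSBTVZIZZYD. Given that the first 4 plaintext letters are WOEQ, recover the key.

BDCI

Subtract each crib letter from the matching ciphertext letter (mod 26):
X(23)−W(22)=1 → B
R(17)−O(14)=3 → D
G(6)−E(4)=2 → C
Y(24)−Q(16)=8 → I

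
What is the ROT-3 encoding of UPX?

U(20): 20+3=23 → X
P(15): 15+3=18 → S
X(23): 23+3=26≡0 → A

XSA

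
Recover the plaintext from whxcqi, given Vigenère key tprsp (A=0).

dsgkbp

Repeat the key across the ciphertext: tprspt
w(22)−t(19): 3 → d
h(7)−p(15): -8≡18 → s
x(23)−r(17): 6 → g
c(2)−s(18): -16≡10 → k
q(16)−p(15): 1 → b
i(8)−t(19): -11≡15 → p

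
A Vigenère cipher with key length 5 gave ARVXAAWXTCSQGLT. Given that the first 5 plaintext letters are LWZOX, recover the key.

PVWJD

Subtract each crib letter from the matching ciphertext letter (mod 26):
A(0)−L(11)=-11≡15 → P
R(17)−W(22)=-5≡21 → V
V(21)−Z(25)=-4≡22 → W
X(23)−O(14)=9 → J
A(0)−X(23)=-23≡3 → D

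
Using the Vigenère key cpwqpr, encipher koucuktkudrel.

mdqsjbvzqtgvn

Repeat the key across the message: cpwqprcpwqprc
k(10)+c(2): 12 → m
o(14)+p(15): 29≡3 → d
u(20)+w(22): 42≡16 → q
c(2)+q(16): 18 → s
u(20)+p(15): 35≡9 → j
k(10)+r(17): 27≡1 → b
t(19)+c(2): 21 → v
k(10)+p(15): 25 → z
u(20)+w(22): 42≡16 → q
d(3)+q(16): 19 → t
r(17)+p(15): 32≡6 → g
e(4)+r(17): 21 → v
l(11)+c(2): 13 → n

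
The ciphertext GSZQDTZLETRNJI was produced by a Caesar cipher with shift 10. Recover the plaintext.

G(6): 6−10=-4≡22 → W
S(18): 18−10=8 → I
Z(25): 25−10=15 → P
Q(16): 16−10=6 → G
D(3): 3−10=-7≡19 → T
T(19): 19−10=9 → J
Z(25): 25−10=15 → P
L(11): 11−10=1 → B
E(4): 4−10=-6≡20 → U
T(19): 19−10=9 → J
R(17): 17−10=7 → H
N(13): 13−10=3 → D
J(9): 9−10=-1≡25 → Z
I(8): 8−10=-2≡24 → Y

WIPGTJPBUJHDZY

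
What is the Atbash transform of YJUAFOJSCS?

Y(24) → B(1)
J(9) → Q(16)
U(20) → F(5)
A(0) → Z(25)
F(5) → U(20)
O(14) → L(11)
J(9) → Q(16)
S(18) → H(7)
C(2) → X(23)
S(18) → H(7)

BQFZULQHXH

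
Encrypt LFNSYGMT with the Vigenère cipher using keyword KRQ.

Repeat the key across the message: KRQKRQKR
L(11)+K(10): 21 → V
F(5)+R(17): 22 → W
N(13)+Q(16): 29≡3 → D
S(18)+K(10): 28≡2 → C
Y(24)+R(17): 41≡15 → P
G(6)+Q(16): 22 → W
M(12)+K(10): 22 → W
T(19)+R(17): 36≡10 → K

VWDCPWWK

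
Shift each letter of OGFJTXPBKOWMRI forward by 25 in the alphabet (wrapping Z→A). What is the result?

NFEISWOAJNVLQH

O(14): 14+25=39≡13 → N
G(6): 6+25=31≡5 → F
F(5): 5+25=30≡4 → E
J(9): 9+25=34≡8 → I
T(19): 19+25=44≡18 → S
X(23): 23+25=48≡22 → W
P(15): 15+25=40≡14 → O
B(1): 1+25=26≡0 → A
K(10): 10+25=35≡9 → J
O(14): 14+25=39≡13 → N
W(22): 22+25=47≡21 → V
M(12): 12+25=37≡11 → L
R(17): 17+25=42≡16 → Q
I(8): 8+25=33≡7 → H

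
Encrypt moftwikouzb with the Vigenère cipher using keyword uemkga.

Repeat the key across the message: uemkgauemkg
m(12)+u(20): 32≡6 → g
o(14)+e(4): 18 → s
f(5)+m(12): 17 → r
t(19)+k(10): 29≡3 → d
w(22)+g(6): 28≡2 → c
i(8)+a(0): 8 → i
k(10)+u(20): 30≡4 → e
o(14)+e(4): 18 → s
u(20)+m(12): 32≡6 → g
z(25)+k(10): 35≡9 → j
b(1)+g(6): 7 → h

gsrdciesgjh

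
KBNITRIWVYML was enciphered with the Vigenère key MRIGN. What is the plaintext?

Repeat the key across the ciphertext: MRIGNMRIGNMR
K(10)−M(12): -2≡24 → Y
B(1)−R(17): -16≡10 → K
N(13)−I(8): 5 → F
I(8)−G(6): 2 → C
T(19)−N(13): 6 → G
R(17)−M(12): 5 → F
I(8)−R(17): -9≡17 → R
W(22)−I(8): 14 → O
V(21)−G(6): 15 → P
Y(24)−N(13): 11 → L
M(12)−M(12): 0 → A
L(11)−R(17): -6≡20 → U

YKFCGFROPLAU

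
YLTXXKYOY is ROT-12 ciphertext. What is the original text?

Y(24): 24−12=12 → M
L(11): 11−12=-1≡25 → Z
T(19): 19−12=7 → H
X(23): 23−12=11 → L
X(23): 23−12=11 → L
K(10): 10−12=-2≡24 → Y
Y(24): 24−12=12 → M
O(14): 14−12=2 → C
Y(24): 24−12=12 → M

MZHLLYMCM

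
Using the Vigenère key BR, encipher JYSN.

Repeat the key across the message: BRBR
J(9)+B(1): 10 → K
Y(24)+R(17): 41≡15 → P
S(18)+B(1): 19 → T
N(13)+R(17): 30≡4 → E

KPTE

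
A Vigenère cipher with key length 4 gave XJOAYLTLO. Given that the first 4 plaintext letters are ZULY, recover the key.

Subtract each crib letter from the matching ciphertext letter (mod 26):
X(23)−Z(25)=-2≡24 → Y
J(9)−U(20)=-11≡15 → P
O(14)−L(11)=3 → D
A(0)−Y(24)=-24≡2 → C

YPDC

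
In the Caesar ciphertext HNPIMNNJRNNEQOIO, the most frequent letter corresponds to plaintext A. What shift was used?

13

The most frequent ciphertext letter is N (appears 5 times).
N is position 13; A is position 0.
Shift = 13.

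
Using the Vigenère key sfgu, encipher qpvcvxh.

iubwncn

Repeat the key across the message: sfgusfg
q(16)+s(18): 34≡8 → i
p(15)+f(5): 20 → u
v(21)+g(6): 27≡1 → b
c(2)+u(20): 22 → w
v(21)+s(18): 39≡13 → n
x(23)+f(5): 28≡2 → c
h(7)+g(6): 13 → n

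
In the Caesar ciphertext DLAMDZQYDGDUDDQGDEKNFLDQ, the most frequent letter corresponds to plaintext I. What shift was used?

21

The most frequent ciphertext letter is D (appears 8 times).
D is position 3; I is position 8.
Shift = -5≡21.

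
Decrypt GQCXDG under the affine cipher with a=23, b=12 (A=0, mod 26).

The inverse of 23 mod 26 is 17, since 23·17=391≡1. Apply D(y)=17·(y−12) mod 26:
G(6): 17·(6−12)=-102≡2 → C
Q(16): 17·(16−12)=68≡16 → Q
C(2): 17·(2−12)=-170≡12 → M
X(23): 17·(23−12)=187≡5 → F
D(3): 17·(3−12)=-153≡3 → D
G(6): 17·(6−12)=-102≡2 → C

CQMFDC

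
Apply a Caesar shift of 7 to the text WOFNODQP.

DVMUVKXW

W(22): 22+7=29≡3 → D
O(14): 14+7=21 → V
F(5): 5+7=12 → M
N(13): 13+7=20 → U
O(14): 14+7=21 → V
D(3): 3+7=10 → K
Q(16): 16+7=23 → X
P(15): 15+7=22 → W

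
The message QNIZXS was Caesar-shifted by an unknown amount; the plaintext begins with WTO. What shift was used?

20

From the crib: Q(16)−W(22)=-6≡20, so the shift is 20.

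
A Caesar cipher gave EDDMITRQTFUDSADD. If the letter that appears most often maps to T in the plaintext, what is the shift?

10

The most frequent ciphertext letter is D (appears 5 times).
D is position 3; T is position 19.
Shift = -16≡10.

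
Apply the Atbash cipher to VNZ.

V(21) → E(4)
N(13) → M(12)
Z(25) → A(0)

EMA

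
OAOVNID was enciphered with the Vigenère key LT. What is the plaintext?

Repeat the key across the ciphertext: LTLTLTL
O(14)−L(11): 3 → D
A(0)−T(19): -19≡7 → H
O(14)−L(11): 3 → D
V(21)−T(19): 2 → C
N(13)−L(11): 2 → C
I(8)−T(19): -11≡15 → P
D(3)−L(11): -8≡18 → S

DHDCCPS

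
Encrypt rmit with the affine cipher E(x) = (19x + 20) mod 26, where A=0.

r(17): 19·17+20=343≡5 → f
m(12): 19·12+20=248≡14 → o
i(8): 19·8+20=172≡16 → q
t(19): 19·19+20=381≡17 → r

foqr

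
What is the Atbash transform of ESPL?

VHKO

E(4) → V(21)
S(18) → H(7)
P(15) → K(10)
L(11) → O(14)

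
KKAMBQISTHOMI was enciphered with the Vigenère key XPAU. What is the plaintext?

NVASEBIYWSOSL

Repeat the key across the ciphertext: XPAUXPAUXPAUX
K(10)−X(23): -13≡13 → N
K(10)−P(15): -5≡21 → V
A(0)−A(0): 0 → A
M(12)−U(20): -8≡18 → S
B(1)−X(23): -22≡4 → E
Q(16)−P(15): 1 → B
I(8)−A(0): 8 → I
S(18)−U(20): -2≡24 → Y
T(19)−X(23): -4≡22 → W
H(7)−P(15): -8≡18 → S
O(14)−A(0): 14 → O
M(12)−U(20): -8≡18 → S
I(8)−X(23): -15≡11 → L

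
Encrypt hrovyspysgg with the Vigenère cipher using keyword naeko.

Repeat the key across the message: naekonaekon
h(7)+n(13): 20 → u
r(17)+a(0): 17 → r
o(14)+e(4): 18 → s
v(21)+k(10): 31≡5 → f
y(24)+o(14): 38≡12 → m
s(18)+n(13): 31≡5 → f
p(15)+a(0): 15 → p
y(24)+e(4): 28≡2 → c
s(18)+k(10): 28≡2 → c
g(6)+o(14): 20 → u
g(6)+n(13): 19 → t

ursfmfpccut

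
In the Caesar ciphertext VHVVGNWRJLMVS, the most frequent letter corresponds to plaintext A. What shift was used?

The most frequent ciphertext letter is V (appears 4 times).
V is position 21; A is position 0.
Shift = 21.

21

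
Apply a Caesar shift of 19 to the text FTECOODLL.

YMXVHHWEE

F(5): 5+19=24 → Y
T(19): 19+19=38≡12 → M
E(4): 4+19=23 → X
C(2): 2+19=21 → V
O(14): 14+19=33≡7 → H
O(14): 14+19=33≡7 → H
D(3): 3+19=22 → W
L(11): 11+19=30≡4 → E
L(11): 11+19=30≡4 → E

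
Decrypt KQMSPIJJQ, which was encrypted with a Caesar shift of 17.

K(10): 10−17=-7≡19 → T
Q(16): 16−17=-1≡25 → Z
M(12): 12−17=-5≡21 → V
S(18): 18−17=1 → B
P(15): 15−17=-2≡24 → Y
I(8): 8−17=-9≡17 → R
J(9): 9−17=-8≡18 → S
J(9): 9−17=-8≡18 → S
Q(16): 16−17=-1≡25 → Z

TZVBYRSSZ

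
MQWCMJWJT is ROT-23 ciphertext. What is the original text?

PTZFPMZMW

M(12): 12−23=-11≡15 → P
Q(16): 16−23=-7≡19 → T
W(22): 22−23=-1≡25 → Z
C(2): 2−23=-21≡5 → F
M(12): 12−23=-11≡15 → P
J(9): 9−23=-14≡12 → M
W(22): 22−23=-1≡25 → Z
J(9): 9−23=-14≡12 → M
T(19): 19−23=-4≡22 → W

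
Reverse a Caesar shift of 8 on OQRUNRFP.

GIJMFJXH

O(14): 14−8=6 → G
Q(16): 16−8=8 → I
R(17): 17−8=9 → J
U(20): 20−8=12 → M
N(13): 13−8=5 → F
R(17): 17−8=9 → J
F(5): 5−8=-3≡23 → X
P(15): 15−8=7 → H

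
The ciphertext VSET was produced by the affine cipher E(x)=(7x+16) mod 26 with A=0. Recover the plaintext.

The inverse of 7 mod 26 is 15, since 7·15=105≡1. Apply D(y)=15·(y−16) mod 26:
V(21): 15·(21−16)=75≡23 → X
S(18): 15·(18−16)=30≡4 → E
E(4): 15·(4−16)=-180≡2 → C
T(19): 15·(19−16)=45≡19 → T

XECT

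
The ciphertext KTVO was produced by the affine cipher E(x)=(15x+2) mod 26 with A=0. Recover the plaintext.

The inverse of 15 mod 26 is 7, since 15·7=105≡1. Apply D(y)=7·(y−2) mod 26:
K(10): 7·(10−2)=56≡4 → E
T(19): 7·(19−2)=119≡15 → P
V(21): 7·(21−2)=133≡3 → D
O(14): 7·(14−2)=84≡6 → G

EPDG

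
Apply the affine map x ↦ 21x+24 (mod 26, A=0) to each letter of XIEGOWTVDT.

NKEUGSHXJH

X(23): 21·23+24=507≡13 → N
I(8): 21·8+24=192≡10 → K
E(4): 21·4+24=108≡4 → E
G(6): 21·6+24=150≡20 → U
O(14): 21·14+24=318≡6 → G
W(22): 21·22+24=486≡18 → S
T(19): 21·19+24=423≡7 → H
V(21): 21·21+24=465≡23 → X
D(3): 21·3+24=87≡9 → J
T(19): 21·19+24=423≡7 → H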